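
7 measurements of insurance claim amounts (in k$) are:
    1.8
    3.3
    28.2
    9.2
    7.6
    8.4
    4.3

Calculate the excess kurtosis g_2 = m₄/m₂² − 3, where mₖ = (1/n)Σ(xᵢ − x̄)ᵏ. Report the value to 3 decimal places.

x̄ = 8.9714
Σ(xᵢ − x̄)² = 477.4143 ⇒ m₂ = 68.20204
Σ(xᵢ − x̄)⁴ = 140865.5914 ⇒ m₄ = 20123.65591
m₂² = 4651.51837
g_2 = m₄/m₂² − 3 = 4.32626 − 3 ≈ 1.326

1.326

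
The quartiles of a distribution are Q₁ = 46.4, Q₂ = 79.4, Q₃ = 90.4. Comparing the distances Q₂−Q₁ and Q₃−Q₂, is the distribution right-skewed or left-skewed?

left-skewed

Q₂ − Q₁ = 33.0;  Q₃ − Q₂ = 11.0
Q₂ − Q₁ > Q₃ − Q₂ ⇒ the lower half is more spread out ⇒ left-skewed.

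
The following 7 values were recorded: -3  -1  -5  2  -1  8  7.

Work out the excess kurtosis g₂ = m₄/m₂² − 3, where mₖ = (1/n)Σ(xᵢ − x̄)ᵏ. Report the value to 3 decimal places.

x̄ = 1.0000
Σ(xᵢ − x̄)² = 146.0000 ⇒ m₂ = 20.85714
Σ(xᵢ − x̄)⁴ = 5282.0000 ⇒ m₄ = 754.57143
m₂² = 435.02041
g₂ = m₄/m₂² − 3 = 1.73457 − 3 ≈ -1.265

-1.265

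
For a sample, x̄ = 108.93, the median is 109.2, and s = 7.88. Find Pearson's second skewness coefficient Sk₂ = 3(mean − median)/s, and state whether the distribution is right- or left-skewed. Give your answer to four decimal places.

-0.1028, left-skewed

Sk₂ = 3(108.93 − 109.2) / 7.88 = 3 × -0.2700 / 7.88
    = -0.8100 / 7.88 ≈ -0.1028
Sk₂ < 0 ⇒ mean < median ⇒ left-skewed (negative skew).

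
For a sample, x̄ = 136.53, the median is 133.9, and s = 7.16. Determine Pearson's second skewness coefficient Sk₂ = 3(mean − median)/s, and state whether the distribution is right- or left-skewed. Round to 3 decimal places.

Sk₂ = 3(136.53 − 133.9) / 7.16 = 3 × 2.6300 / 7.16
    = 7.8900 / 7.16 ≈ 1.102
Sk₂ > 0 ⇒ mean > median ⇒ right-skewed (positive skew).

1.102, right-skewed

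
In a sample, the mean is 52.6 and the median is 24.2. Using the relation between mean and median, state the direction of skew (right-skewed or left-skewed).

right-skewed

mean − median = 52.6 − 24.2 = 28.4
mean > median ⇒ the longer tail is on the right ⇒ right-skewed (positively skewed).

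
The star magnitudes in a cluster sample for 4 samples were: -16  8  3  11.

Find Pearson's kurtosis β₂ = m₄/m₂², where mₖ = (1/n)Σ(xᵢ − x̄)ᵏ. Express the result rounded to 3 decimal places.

2.133

x̄ = 1.5000
Σ(xᵢ − x̄)² = 441.0000 ⇒ m₂ = 110.25000
Σ(xᵢ − x̄)⁴ = 103724.2500 ⇒ m₄ = 25931.06250
m₂² = 12155.06250
β₂ = m₄/m₂² = 25931.06250 / 12155.06250 ≈ 2.133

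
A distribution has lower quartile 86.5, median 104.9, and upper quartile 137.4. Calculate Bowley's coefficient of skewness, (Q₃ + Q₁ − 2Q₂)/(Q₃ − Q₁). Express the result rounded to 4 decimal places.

numerator: Q₃ + Q₁ − 2Q₂ = 137.4 + 86.5 − 2×104.9 = 14.1000
denominator: Q₃ − Q₁ = 137.4 − 86.5 = 50.9000
Bowley skewness = 14.1000 / 50.9000 ≈ 0.2770

0.2770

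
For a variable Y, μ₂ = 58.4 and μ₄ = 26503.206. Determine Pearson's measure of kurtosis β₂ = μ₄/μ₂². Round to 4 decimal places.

7.7709

μ₂² = 58.4² = 3410.56000
μ₄/μ₂² = 26503.206 / 3410.56000 = 7.77093
β₂ ≈ 7.7709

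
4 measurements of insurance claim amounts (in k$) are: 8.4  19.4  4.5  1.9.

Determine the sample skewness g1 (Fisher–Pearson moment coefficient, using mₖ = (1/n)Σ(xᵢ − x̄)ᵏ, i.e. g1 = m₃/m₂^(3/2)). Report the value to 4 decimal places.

x̄ = (8.4 + 19.4 + 4.5 + 1.9) / 4 = 8.5500
deviations (xᵢ − x̄): -0.1500, 10.8500, -4.0500, -6.6500
Σ(xᵢ − x̄)² = 178.3700 ⇒ m₂ = 178.3700/4 = 44.59250
Σ(xᵢ − x̄)³ = 916.7760 ⇒ m₃ = 916.7760/4 = 229.19400
m₂^(3/2) = 44.59250^(1.5) = 297.77808
g1 = m₃ / m₂^(3/2) = 229.19400 / 297.77808 ≈ 0.7697

0.7697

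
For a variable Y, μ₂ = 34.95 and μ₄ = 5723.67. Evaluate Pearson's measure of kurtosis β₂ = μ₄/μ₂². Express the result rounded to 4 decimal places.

4.6858

μ₂² = 34.95² = 1221.50250
μ₄/μ₂² = 5723.67 / 1221.50250 = 4.68576
β₂ ≈ 4.6858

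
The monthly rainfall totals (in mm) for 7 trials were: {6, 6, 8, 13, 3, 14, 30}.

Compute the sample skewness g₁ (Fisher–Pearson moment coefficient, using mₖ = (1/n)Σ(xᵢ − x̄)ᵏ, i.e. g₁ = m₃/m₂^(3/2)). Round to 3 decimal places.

x̄ = (6 + 6 + 8 + 13 + 3 + 14 + 30) / 7 = 11.4286
deviations (xᵢ − x̄): -5.4286, -5.4286, -3.4286, 1.5714, -8.4286, 2.5714, 18.5714
Σ(xᵢ − x̄)² = 495.7143 ⇒ m₂ = 495.7143/7 = 70.81633
Σ(xᵢ − x̄)³ = 5467.1020 ⇒ m₃ = 5467.1020/7 = 781.01458
m₂^(3/2) = 70.81633^(1.5) = 595.93665
g₁ = m₃ / m₂^(3/2) = 781.01458 / 595.93665 ≈ 1.311

1.311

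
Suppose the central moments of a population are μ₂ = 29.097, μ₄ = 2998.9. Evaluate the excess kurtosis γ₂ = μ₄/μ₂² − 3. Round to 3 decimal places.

0.542

μ₂² = 29.097² = 846.63541
μ₄/μ₂² = 2998.9 / 846.63541 = 3.54214
γ₂ = 3.54214 − 3 ≈ 0.542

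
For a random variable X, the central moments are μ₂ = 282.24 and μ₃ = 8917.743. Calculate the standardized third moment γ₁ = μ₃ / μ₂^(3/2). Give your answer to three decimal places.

1.881

σ = √μ₂ = √282.24 = 16.80000
σ³ = μ₂^(3/2) = 4741.63200
γ₁ = μ₃/σ³ = 8917.743 / 4741.63200 ≈ 1.881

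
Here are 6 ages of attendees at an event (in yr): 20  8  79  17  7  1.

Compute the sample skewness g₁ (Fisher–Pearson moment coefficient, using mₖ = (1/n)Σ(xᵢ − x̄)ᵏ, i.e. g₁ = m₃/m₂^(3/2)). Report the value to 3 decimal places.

x̄ = (20 + 8 + 79 + 17 + 7 + 1) / 6 = 22.0000
deviations (xᵢ − x̄): -2.0000, -14.0000, 57.0000, -5.0000, -15.0000, -21.0000
Σ(xᵢ − x̄)² = 4140.0000 ⇒ m₂ = 4140.0000/6 = 690.00000
Σ(xᵢ − x̄)³ = 169680.0000 ⇒ m₃ = 169680.0000/6 = 28280.00000
m₂^(3/2) = 690.00000^(1.5) = 18124.81724
g₁ = m₃ / m₂^(3/2) = 28280.00000 / 18124.81724 ≈ 1.560

1.560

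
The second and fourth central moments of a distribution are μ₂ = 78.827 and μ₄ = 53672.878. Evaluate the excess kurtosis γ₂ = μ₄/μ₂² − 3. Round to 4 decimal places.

5.6378

μ₂² = 78.827² = 6213.69593
μ₄/μ₂² = 53672.878 / 6213.69593 = 8.63783
γ₂ = 8.63783 − 3 ≈ 5.6378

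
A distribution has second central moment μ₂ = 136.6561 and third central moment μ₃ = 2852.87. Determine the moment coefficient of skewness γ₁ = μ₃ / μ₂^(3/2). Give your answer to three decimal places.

1.786

σ = √μ₂ = √136.6561 = 11.69000
σ³ = μ₂^(3/2) = 1597.50981
γ₁ = μ₃/σ³ = 2852.87 / 1597.50981 ≈ 1.786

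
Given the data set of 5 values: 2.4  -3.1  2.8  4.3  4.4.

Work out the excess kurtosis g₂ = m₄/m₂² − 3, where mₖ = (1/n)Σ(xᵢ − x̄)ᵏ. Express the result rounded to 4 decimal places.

x̄ = 2.1600
Σ(xᵢ − x̄)² = 37.7320 ⇒ m₂ = 7.54640
Σ(xᵢ − x̄)⁴ = 811.8162 ⇒ m₄ = 162.36325
m₂² = 56.94815
g₂ = m₄/m₂² − 3 = 2.85107 − 3 ≈ -0.1489

-0.1489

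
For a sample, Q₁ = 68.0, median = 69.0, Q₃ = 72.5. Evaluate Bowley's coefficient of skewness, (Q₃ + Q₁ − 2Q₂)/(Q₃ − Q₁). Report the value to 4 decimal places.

0.5556

numerator: Q₃ + Q₁ − 2Q₂ = 72.5 + 68.0 − 2×69.0 = 2.5000
denominator: Q₃ − Q₁ = 72.5 − 68.0 = 4.5000
Bowley skewness = 2.5000 / 4.5000 ≈ 0.5556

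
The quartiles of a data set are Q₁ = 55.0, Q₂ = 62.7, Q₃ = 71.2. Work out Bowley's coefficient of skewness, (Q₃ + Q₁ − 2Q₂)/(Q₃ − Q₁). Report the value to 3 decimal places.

numerator: Q₃ + Q₁ − 2Q₂ = 71.2 + 55.0 − 2×62.7 = 0.8000
denominator: Q₃ − Q₁ = 71.2 − 55.0 = 16.2000
Bowley skewness = 0.8000 / 16.2000 ≈ 0.049

0.049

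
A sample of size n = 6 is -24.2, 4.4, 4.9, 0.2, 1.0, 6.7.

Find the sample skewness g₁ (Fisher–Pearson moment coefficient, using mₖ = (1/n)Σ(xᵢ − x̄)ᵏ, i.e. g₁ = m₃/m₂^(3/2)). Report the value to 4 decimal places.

x̄ = (-24.2 + 4.4 + 4.9 + 0.2 + 1.0 + 6.7) / 6 = -1.1667
deviations (xᵢ − x̄): -23.0333, 5.5667, 6.0667, 1.3667, 2.1667, 7.8667
Σ(xᵢ − x̄)² = 666.7733 ⇒ m₂ = 666.7733/6 = 111.12889
Σ(xᵢ − x̄)³ = -11324.6496 ⇒ m₃ = -11324.6496/6 = -1887.44159
m₂^(3/2) = 111.12889^(1.5) = 1171.49505
g₁ = m₃ / m₂^(3/2) = -1887.44159 / 1171.49505 ≈ -1.6111

-1.6111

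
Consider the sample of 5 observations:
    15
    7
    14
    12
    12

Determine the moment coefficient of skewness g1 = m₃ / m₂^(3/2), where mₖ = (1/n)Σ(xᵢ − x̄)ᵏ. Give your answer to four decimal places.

-0.8591

x̄ = (15 + 7 + 14 + 12 + 12) / 5 = 12.0000
deviations (xᵢ − x̄): 3.0000, -5.0000, 2.0000, 0.0000, 0.0000
Σ(xᵢ − x̄)² = 38.0000 ⇒ m₂ = 38.0000/5 = 7.60000
Σ(xᵢ − x̄)³ = -90.0000 ⇒ m₃ = -90.0000/5 = -18.00000
m₂^(3/2) = 7.60000^(1.5) = 20.95175
g1 = m₃ / m₂^(3/2) = -18.00000 / 20.95175 ≈ -0.8591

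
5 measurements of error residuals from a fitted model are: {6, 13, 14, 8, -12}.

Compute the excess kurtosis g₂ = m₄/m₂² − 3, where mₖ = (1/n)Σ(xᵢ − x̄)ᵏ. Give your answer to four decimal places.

x̄ = 5.8000
Σ(xᵢ − x̄)² = 440.8000 ⇒ m₂ = 88.16000
Σ(xᵢ − x̄)⁴ = 107619.6160 ⇒ m₄ = 21523.92320
m₂² = 7772.18560
g₂ = m₄/m₂² − 3 = 2.76935 − 3 ≈ -0.2306

-0.2306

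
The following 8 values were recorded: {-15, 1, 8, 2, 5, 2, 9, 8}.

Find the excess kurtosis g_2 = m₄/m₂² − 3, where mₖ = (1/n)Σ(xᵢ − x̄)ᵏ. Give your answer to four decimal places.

1.4618

x̄ = 2.5000
Σ(xᵢ − x̄)² = 418.0000 ⇒ m₂ = 52.25000
Σ(xᵢ − x̄)⁴ = 97448.5000 ⇒ m₄ = 12181.06250
m₂² = 2730.06250
g_2 = m₄/m₂² − 3 = 4.46183 − 3 ≈ 1.4618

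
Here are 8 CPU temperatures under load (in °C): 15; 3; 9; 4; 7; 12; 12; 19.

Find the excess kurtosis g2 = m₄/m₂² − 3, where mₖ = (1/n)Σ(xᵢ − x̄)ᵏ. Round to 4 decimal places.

x̄ = 10.1250
Σ(xᵢ − x̄)² = 208.8750 ⇒ m₂ = 26.10938
Σ(xᵢ − x̄)⁴ = 10875.0879 ⇒ m₄ = 1359.38599
m₂² = 681.69946
g2 = m₄/m₂² − 3 = 1.99411 − 3 ≈ -1.0059

-1.0059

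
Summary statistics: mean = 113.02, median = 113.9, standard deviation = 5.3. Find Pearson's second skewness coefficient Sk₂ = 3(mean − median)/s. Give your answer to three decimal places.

Sk₂ = 3(113.02 − 113.9) / 5.3 = 3 × -0.8800 / 5.3
    = -2.6400 / 5.3 ≈ -0.498

-0.498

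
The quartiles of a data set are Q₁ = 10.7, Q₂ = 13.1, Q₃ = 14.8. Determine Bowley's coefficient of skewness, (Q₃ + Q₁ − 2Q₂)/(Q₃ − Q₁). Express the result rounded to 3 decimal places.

numerator: Q₃ + Q₁ − 2Q₂ = 14.8 + 10.7 − 2×13.1 = -0.7000
denominator: Q₃ − Q₁ = 14.8 − 10.7 = 4.1000
Bowley skewness = -0.7000 / 4.1000 ≈ -0.171

-0.171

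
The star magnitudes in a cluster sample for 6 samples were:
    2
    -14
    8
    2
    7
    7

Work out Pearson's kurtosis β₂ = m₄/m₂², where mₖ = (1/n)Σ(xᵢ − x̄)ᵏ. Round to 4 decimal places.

3.4925

x̄ = 2.0000
Σ(xᵢ − x̄)² = 342.0000 ⇒ m₂ = 57.00000
Σ(xᵢ − x̄)⁴ = 68082.0000 ⇒ m₄ = 11347.00000
m₂² = 3249.00000
β₂ = m₄/m₂² = 11347.00000 / 3249.00000 ≈ 3.4925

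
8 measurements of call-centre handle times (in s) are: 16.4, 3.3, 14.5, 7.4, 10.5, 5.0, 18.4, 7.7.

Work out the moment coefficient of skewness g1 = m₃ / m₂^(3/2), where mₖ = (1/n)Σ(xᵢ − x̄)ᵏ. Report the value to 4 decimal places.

x̄ = (16.4 + 3.3 + 14.5 + 7.4 + 10.5 + 5.0 + 18.4 + 7.7) / 8 = 10.4000
deviations (xᵢ − x̄): 6.0000, -7.1000, 4.1000, -3.0000, 0.1000, -5.4000, 8.0000, -2.7000
Σ(xᵢ − x̄)² = 212.6800 ⇒ m₂ = 212.6800/8 = 26.58500
Σ(xᵢ − x̄)³ = 234.8640 ⇒ m₃ = 234.8640/8 = 29.35800
m₂^(3/2) = 26.58500^(1.5) = 137.07397
g1 = m₃ / m₂^(3/2) = 29.35800 / 137.07397 ≈ 0.2142

0.2142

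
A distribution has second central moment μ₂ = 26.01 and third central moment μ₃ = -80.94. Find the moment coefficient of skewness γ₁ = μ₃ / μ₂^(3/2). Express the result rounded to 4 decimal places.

-0.6102

σ = √μ₂ = √26.01 = 5.10000
σ³ = μ₂^(3/2) = 132.65100
γ₁ = μ₃/σ³ = -80.94 / 132.65100 ≈ -0.6102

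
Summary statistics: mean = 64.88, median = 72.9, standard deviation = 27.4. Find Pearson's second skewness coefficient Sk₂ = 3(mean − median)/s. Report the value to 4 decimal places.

-0.8781

Sk₂ = 3(64.88 − 72.9) / 27.4 = 3 × -8.0200 / 27.4
    = -24.0600 / 27.4 ≈ -0.8781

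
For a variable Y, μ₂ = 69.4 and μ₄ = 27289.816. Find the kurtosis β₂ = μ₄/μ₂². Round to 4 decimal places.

μ₂² = 69.4² = 4816.36000
μ₄/μ₂² = 27289.816 / 4816.36000 = 5.66607
β₂ ≈ 5.6661

5.6661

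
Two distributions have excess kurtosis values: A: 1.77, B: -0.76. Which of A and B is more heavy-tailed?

A

Higher excess kurtosis ⇒ heavier tails relative to the normal distribution.
1.77 vs -0.76: the larger is 1.77, so A has heavier tails. (A is leptokurtic — heavier-than-normal tails; the other is platykurtic.)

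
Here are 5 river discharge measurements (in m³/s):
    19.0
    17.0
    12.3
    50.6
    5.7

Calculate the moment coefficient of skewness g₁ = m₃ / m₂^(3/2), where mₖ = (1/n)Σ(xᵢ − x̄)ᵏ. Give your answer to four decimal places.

x̄ = (19.0 + 17.0 + 12.3 + 50.6 + 5.7) / 5 = 20.9200
deviations (xᵢ − x̄): -1.9200, -3.9200, -8.6200, 29.6800, -15.2200
Σ(xᵢ − x̄)² = 1205.9080 ⇒ m₂ = 1205.9080/5 = 241.18160
Σ(xᵢ − x̄)³ = 21911.6765 ⇒ m₃ = 21911.6765/5 = 4382.33530
m₂^(3/2) = 241.18160^(1.5) = 3745.55568
g₁ = m₃ / m₂^(3/2) = 4382.33530 / 3745.55568 ≈ 1.1700

1.1700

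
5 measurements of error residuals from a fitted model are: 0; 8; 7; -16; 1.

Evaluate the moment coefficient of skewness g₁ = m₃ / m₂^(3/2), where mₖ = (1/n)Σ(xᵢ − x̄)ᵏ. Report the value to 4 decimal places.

-1.0180

x̄ = (0 + 8 + 7 - 16 + 1) / 5 = 0.0000
deviations (xᵢ − x̄): 0.0000, 8.0000, 7.0000, -16.0000, 1.0000
Σ(xᵢ − x̄)² = 370.0000 ⇒ m₂ = 370.0000/5 = 74.00000
Σ(xᵢ − x̄)³ = -3240.0000 ⇒ m₃ = -3240.0000/5 = -648.00000
m₂^(3/2) = 74.00000^(1.5) = 636.57207
g₁ = m₃ / m₂^(3/2) = -648.00000 / 636.57207 ≈ -1.0180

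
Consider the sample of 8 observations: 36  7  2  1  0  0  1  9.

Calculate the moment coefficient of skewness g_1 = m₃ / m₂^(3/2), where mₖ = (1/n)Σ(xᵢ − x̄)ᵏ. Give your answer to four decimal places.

1.9526

x̄ = (36 + 7 + 2 + 1 + 0 + 0 + 1 + 9) / 8 = 7.0000
deviations (xᵢ − x̄): 29.0000, 0.0000, -5.0000, -6.0000, -7.0000, -7.0000, -6.0000, 2.0000
Σ(xᵢ − x̄)² = 1040.0000 ⇒ m₂ = 1040.0000/8 = 130.00000
Σ(xᵢ − x̄)³ = 23154.0000 ⇒ m₃ = 23154.0000/8 = 2894.25000
m₂^(3/2) = 130.00000^(1.5) = 1482.22805
g_1 = m₃ / m₂^(3/2) = 2894.25000 / 1482.22805 ≈ 1.9526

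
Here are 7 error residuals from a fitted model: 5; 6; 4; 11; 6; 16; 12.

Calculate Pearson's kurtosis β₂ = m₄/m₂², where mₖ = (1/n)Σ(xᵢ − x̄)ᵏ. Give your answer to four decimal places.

x̄ = 8.5714
Σ(xᵢ − x̄)² = 119.7143 ⇒ m₂ = 17.10204
Σ(xᵢ − x̄)⁴ = 3905.0671 ⇒ m₄ = 557.86672
m₂² = 292.47980
β₂ = m₄/m₂² = 557.86672 / 292.47980 ≈ 1.9074

1.9074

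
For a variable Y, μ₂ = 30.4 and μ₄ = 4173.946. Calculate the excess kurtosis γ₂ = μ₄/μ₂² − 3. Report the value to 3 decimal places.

1.516

μ₂² = 30.4² = 924.16000
μ₄/μ₂² = 4173.946 / 924.16000 = 4.51648
γ₂ = 4.51648 − 3 ≈ 1.516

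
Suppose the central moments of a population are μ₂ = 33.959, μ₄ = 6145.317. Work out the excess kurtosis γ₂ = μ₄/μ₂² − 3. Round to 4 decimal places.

2.3289

μ₂² = 33.959² = 1153.21368
μ₄/μ₂² = 6145.317 / 1153.21368 = 5.32886
γ₂ = 5.32886 − 3 ≈ 2.3289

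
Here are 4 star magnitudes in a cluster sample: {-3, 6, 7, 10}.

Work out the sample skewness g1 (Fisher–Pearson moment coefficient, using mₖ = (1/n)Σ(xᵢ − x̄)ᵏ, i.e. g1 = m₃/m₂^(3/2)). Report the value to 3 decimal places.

-0.830

x̄ = (-3 + 6 + 7 + 10) / 4 = 5.0000
deviations (xᵢ − x̄): -8.0000, 1.0000, 2.0000, 5.0000
Σ(xᵢ − x̄)² = 94.0000 ⇒ m₂ = 94.0000/4 = 23.50000
Σ(xᵢ − x̄)³ = -378.0000 ⇒ m₃ = -378.0000/4 = -94.50000
m₂^(3/2) = 23.50000^(1.5) = 113.92048
g1 = m₃ / m₂^(3/2) = -94.50000 / 113.92048 ≈ -0.830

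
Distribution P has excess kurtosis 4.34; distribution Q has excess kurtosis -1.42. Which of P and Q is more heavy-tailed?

P

Higher excess kurtosis ⇒ heavier tails relative to the normal distribution.
4.34 vs -1.42: the larger is 4.34, so P has heavier tails. (P is leptokurtic — heavier-than-normal tails; the other is platykurtic.)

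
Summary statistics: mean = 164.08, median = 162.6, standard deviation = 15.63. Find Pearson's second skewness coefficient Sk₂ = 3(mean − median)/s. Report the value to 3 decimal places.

0.284

Sk₂ = 3(164.08 − 162.6) / 15.63 = 3 × 1.4800 / 15.63
    = 4.4400 / 15.63 ≈ 0.284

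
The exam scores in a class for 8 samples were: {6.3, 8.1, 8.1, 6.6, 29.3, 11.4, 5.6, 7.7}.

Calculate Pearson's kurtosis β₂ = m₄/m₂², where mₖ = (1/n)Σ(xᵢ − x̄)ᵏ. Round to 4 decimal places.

x̄ = 10.3875
Σ(xᵢ − x̄)² = 430.3688 ⇒ m₂ = 53.79609
Σ(xᵢ − x̄)⁴ = 129055.1245 ⇒ m₄ = 16131.89057
m₂² = 2894.01970
β₂ = m₄/m₂² = 16131.89057 / 2894.01970 ≈ 5.5742

5.5742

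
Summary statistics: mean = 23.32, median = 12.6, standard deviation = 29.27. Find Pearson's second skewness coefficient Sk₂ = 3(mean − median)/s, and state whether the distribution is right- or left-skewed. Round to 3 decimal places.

1.099, right-skewed

Sk₂ = 3(23.32 − 12.6) / 29.27 = 3 × 10.7200 / 29.27
    = 32.1600 / 29.27 ≈ 1.099
Sk₂ > 0 ⇒ mean > median ⇒ right-skewed (positive skew).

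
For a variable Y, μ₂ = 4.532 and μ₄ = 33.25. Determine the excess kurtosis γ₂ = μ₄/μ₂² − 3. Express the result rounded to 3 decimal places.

μ₂² = 4.532² = 20.53902
μ₄/μ₂² = 33.25 / 20.53902 = 1.61887
γ₂ = 1.61887 − 3 ≈ -1.381

-1.381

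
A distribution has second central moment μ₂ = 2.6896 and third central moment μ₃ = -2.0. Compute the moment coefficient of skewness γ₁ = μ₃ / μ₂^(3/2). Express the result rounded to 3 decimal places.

σ = √μ₂ = √2.6896 = 1.64000
σ³ = μ₂^(3/2) = 4.41094
γ₁ = μ₃/σ³ = -2.0 / 4.41094 ≈ -0.453

-0.453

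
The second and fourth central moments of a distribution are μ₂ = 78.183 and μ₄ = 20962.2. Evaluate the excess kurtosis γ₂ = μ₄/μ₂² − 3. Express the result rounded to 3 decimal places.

μ₂² = 78.183² = 6112.58149
μ₄/μ₂² = 20962.2 / 6112.58149 = 3.42935
γ₂ = 3.42935 − 3 ≈ 0.429

0.429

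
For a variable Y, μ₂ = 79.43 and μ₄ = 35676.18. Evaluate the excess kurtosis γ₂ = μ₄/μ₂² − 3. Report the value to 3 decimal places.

2.655

μ₂² = 79.43² = 6309.12490
μ₄/μ₂² = 35676.18 / 6309.12490 = 5.65470
γ₂ = 5.65470 − 3 ≈ 2.655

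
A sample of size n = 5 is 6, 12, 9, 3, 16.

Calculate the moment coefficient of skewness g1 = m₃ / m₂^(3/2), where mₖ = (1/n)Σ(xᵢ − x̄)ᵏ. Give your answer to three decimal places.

x̄ = (6 + 12 + 9 + 3 + 16) / 5 = 9.2000
deviations (xᵢ − x̄): -3.2000, 2.8000, -0.2000, -6.2000, 6.8000
Σ(xᵢ − x̄)² = 102.8000 ⇒ m₂ = 102.8000/5 = 20.56000
Σ(xᵢ − x̄)³ = 65.2800 ⇒ m₃ = 65.2800/5 = 13.05600
m₂^(3/2) = 20.56000^(1.5) = 93.22549
g1 = m₃ / m₂^(3/2) = 13.05600 / 93.22549 ≈ 0.140

0.140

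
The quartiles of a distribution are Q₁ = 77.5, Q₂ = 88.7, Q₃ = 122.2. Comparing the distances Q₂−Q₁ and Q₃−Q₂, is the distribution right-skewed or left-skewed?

Q₂ − Q₁ = 11.2;  Q₃ − Q₂ = 33.5
Q₃ − Q₂ > Q₂ − Q₁ ⇒ the upper half is more spread out ⇒ right-skewed.

right-skewed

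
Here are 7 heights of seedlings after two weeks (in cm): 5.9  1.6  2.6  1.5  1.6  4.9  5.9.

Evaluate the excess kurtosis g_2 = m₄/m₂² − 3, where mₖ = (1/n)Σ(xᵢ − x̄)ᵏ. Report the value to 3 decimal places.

-1.749

x̄ = 3.4286
Σ(xᵢ − x̄)² = 25.4743 ⇒ m₂ = 3.63918
Σ(xᵢ − x̄)⁴ = 115.9675 ⇒ m₄ = 16.56678
m₂² = 13.24366
g_2 = m₄/m₂² − 3 = 1.25092 − 3 ≈ -1.749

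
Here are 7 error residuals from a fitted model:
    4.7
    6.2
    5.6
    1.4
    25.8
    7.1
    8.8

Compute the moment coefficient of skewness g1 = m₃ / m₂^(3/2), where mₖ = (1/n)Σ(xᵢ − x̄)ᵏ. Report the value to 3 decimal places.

x̄ = (4.7 + 6.2 + 5.6 + 1.4 + 25.8 + 7.1 + 8.8) / 7 = 8.5143
deviations (xᵢ − x̄): -3.8143, -2.3143, -2.9143, -7.1143, 17.2857, -1.4143, 0.2857
Σ(xᵢ − x̄)² = 379.8886 ⇒ m₂ = 379.8886/7 = 54.26980
Σ(xᵢ − x̄)³ = 4709.3800 ⇒ m₃ = 4709.3800/7 = 672.76858
m₂^(3/2) = 54.26980^(1.5) = 399.79493
g1 = m₃ / m₂^(3/2) = 672.76858 / 399.79493 ≈ 1.683

1.683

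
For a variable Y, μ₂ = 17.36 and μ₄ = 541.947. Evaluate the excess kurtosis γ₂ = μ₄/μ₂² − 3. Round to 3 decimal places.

-1.202

μ₂² = 17.36² = 301.36960
μ₄/μ₂² = 541.947 / 301.36960 = 1.79828
γ₂ = 1.79828 − 3 ≈ -1.202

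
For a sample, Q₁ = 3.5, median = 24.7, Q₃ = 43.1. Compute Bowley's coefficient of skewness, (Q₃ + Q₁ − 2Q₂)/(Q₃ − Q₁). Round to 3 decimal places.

-0.071

numerator: Q₃ + Q₁ − 2Q₂ = 43.1 + 3.5 − 2×24.7 = -2.8000
denominator: Q₃ − Q₁ = 43.1 − 3.5 = 39.6000
Bowley skewness = -2.8000 / 39.6000 ≈ -0.071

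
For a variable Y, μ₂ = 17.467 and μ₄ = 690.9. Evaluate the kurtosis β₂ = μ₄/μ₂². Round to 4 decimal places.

μ₂² = 17.467² = 305.09609
μ₄/μ₂² = 690.9 / 305.09609 = 2.26453
β₂ ≈ 2.2645

2.2645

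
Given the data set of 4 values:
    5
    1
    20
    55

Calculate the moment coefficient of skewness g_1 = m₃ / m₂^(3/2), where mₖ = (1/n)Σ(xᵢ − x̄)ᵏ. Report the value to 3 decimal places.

x̄ = (5 + 1 + 20 + 55) / 4 = 20.2500
deviations (xᵢ − x̄): -15.2500, -19.2500, -0.2500, 34.7500
Σ(xᵢ − x̄)² = 1810.7500 ⇒ m₂ = 1810.7500/4 = 452.68750
Σ(xᵢ − x̄)³ = 31282.8750 ⇒ m₃ = 31282.8750/4 = 7820.71875
m₂^(3/2) = 452.68750^(1.5) = 9631.58483
g_1 = m₃ / m₂^(3/2) = 7820.71875 / 9631.58483 ≈ 0.812

0.812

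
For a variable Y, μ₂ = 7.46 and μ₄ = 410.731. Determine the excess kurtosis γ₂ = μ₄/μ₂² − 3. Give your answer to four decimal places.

4.3804

μ₂² = 7.46² = 55.65160
μ₄/μ₂² = 410.731 / 55.65160 = 7.38040
γ₂ = 7.38040 − 3 ≈ 4.3804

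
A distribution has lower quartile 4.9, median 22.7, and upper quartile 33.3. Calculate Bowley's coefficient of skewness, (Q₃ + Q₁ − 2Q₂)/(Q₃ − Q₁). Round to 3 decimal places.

-0.254

numerator: Q₃ + Q₁ − 2Q₂ = 33.3 + 4.9 − 2×22.7 = -7.2000
denominator: Q₃ − Q₁ = 33.3 − 4.9 = 28.4000
Bowley skewness = -7.2000 / 28.4000 ≈ -0.254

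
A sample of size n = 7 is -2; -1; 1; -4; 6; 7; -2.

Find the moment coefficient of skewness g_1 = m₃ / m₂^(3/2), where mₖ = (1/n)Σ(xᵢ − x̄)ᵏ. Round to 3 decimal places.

0.585

x̄ = (-2 - 1 + 1 - 4 + 6 + 7 - 2) / 7 = 0.7143
deviations (xᵢ − x̄): -2.7143, -1.7143, 0.2857, -4.7143, 5.2857, 6.2857, -2.7143
Σ(xᵢ − x̄)² = 107.4286 ⇒ m₂ = 107.4286/7 = 15.34694
Σ(xᵢ − x̄)³ = 246.2449 ⇒ m₃ = 246.2449/7 = 35.17784
m₂^(3/2) = 15.34694^(1.5) = 60.12189
g_1 = m₃ / m₂^(3/2) = 35.17784 / 60.12189 ≈ 0.585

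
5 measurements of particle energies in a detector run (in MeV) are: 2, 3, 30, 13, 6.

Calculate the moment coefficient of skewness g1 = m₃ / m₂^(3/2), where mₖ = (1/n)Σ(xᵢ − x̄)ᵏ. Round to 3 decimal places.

x̄ = (2 + 3 + 30 + 13 + 6) / 5 = 10.8000
deviations (xᵢ − x̄): -8.8000, -7.8000, 19.2000, 2.2000, -4.8000
Σ(xᵢ − x̄)² = 534.8000 ⇒ m₂ = 534.8000/5 = 106.96000
Σ(xᵢ − x̄)³ = 5821.9200 ⇒ m₃ = 5821.9200/5 = 1164.38400
m₂^(3/2) = 106.96000^(1.5) = 1106.19602
g1 = m₃ / m₂^(3/2) = 1164.38400 / 1106.19602 ≈ 1.053

1.053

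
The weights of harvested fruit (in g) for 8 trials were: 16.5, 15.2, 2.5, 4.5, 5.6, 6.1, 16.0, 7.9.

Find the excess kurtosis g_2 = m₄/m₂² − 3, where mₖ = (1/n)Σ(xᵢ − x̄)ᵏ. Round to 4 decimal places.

-1.6150

x̄ = 9.2875
Σ(xᵢ − x̄)² = 226.7088 ⇒ m₂ = 28.33859
Σ(xᵢ − x̄)⁴ = 8897.9509 ⇒ m₄ = 1112.24386
m₂² = 803.07590
g_2 = m₄/m₂² − 3 = 1.38498 − 3 ≈ -1.6150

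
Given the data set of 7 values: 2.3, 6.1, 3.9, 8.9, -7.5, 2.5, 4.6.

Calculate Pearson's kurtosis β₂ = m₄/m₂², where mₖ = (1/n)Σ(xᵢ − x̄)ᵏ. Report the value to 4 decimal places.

3.7104

x̄ = 2.9714
Σ(xᵢ − x̄)² = 158.7743 ⇒ m₂ = 22.68204
Σ(xᵢ − x̄)⁴ = 13362.5152 ⇒ m₄ = 1908.93074
m₂² = 514.47498
β₂ = m₄/m₂² = 1908.93074 / 514.47498 ≈ 3.7104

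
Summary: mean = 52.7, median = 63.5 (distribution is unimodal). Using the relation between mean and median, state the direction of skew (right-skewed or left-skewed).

left-skewed

mean − median = 52.7 − 63.5 = -10.8
mean < median ⇒ the longer tail is on the left ⇒ left-skewed (negatively skewed).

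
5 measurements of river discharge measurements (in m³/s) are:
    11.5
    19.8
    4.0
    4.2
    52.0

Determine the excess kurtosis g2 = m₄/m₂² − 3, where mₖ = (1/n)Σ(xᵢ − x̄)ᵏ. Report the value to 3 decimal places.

-0.275

x̄ = 18.3000
Σ(xᵢ − x̄)² = 1587.4800 ⇒ m₂ = 317.49600
Σ(xᵢ − x̄)⁴ = 1373276.5524 ⇒ m₄ = 274655.31048
m₂² = 100803.71002
g2 = m₄/m₂² − 3 = 2.72465 − 3 ≈ -0.275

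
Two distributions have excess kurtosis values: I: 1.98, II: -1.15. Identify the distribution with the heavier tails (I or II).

Higher excess kurtosis ⇒ heavier tails relative to the normal distribution.
1.98 vs -1.15: the larger is 1.98, so I has heavier tails. (I is leptokurtic — heavier-than-normal tails; the other is platykurtic.)

I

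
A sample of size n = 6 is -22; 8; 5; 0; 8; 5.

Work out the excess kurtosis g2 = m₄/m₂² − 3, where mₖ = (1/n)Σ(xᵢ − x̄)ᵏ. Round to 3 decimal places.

x̄ = 0.6667
Σ(xᵢ − x̄)² = 659.3333 ⇒ m₂ = 109.88889
Σ(xᵢ − x̄)⁴ = 270457.1111 ⇒ m₄ = 45076.18519
m₂² = 12075.56790
g2 = m₄/m₂² − 3 = 3.73284 − 3 ≈ 0.733

0.733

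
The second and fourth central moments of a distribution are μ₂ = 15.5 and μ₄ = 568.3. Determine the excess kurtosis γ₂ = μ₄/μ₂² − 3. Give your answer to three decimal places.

μ₂² = 15.5² = 240.25000
μ₄/μ₂² = 568.3 / 240.25000 = 2.36545
γ₂ = 2.36545 − 3 ≈ -0.635

-0.635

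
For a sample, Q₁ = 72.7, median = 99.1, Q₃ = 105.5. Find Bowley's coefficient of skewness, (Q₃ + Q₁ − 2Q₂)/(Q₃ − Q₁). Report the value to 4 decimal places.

numerator: Q₃ + Q₁ − 2Q₂ = 105.5 + 72.7 − 2×99.1 = -20.0000
denominator: Q₃ − Q₁ = 105.5 − 72.7 = 32.8000
Bowley skewness = -20.0000 / 32.8000 ≈ -0.6098

-0.6098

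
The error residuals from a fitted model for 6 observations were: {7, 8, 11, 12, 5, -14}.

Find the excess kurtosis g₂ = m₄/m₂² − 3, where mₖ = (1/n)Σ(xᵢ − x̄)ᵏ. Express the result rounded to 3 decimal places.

x̄ = 4.8333
Σ(xᵢ − x̄)² = 458.8333 ⇒ m₂ = 76.47222
Σ(xᵢ − x̄)⁴ = 130014.8194 ⇒ m₄ = 21669.13657
m₂² = 5848.00077
g₂ = m₄/m₂² − 3 = 3.70539 − 3 ≈ 0.705

0.705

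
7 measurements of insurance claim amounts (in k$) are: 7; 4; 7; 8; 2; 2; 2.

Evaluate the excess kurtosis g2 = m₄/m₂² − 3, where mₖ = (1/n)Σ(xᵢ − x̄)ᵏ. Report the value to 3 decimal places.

x̄ = 4.5714
Σ(xᵢ − x̄)² = 43.7143 ⇒ m₂ = 6.24490
Σ(xᵢ − x̄)⁴ = 339.0262 ⇒ m₄ = 48.43232
m₂² = 38.99875
g2 = m₄/m₂² − 3 = 1.24189 − 3 ≈ -1.758

-1.758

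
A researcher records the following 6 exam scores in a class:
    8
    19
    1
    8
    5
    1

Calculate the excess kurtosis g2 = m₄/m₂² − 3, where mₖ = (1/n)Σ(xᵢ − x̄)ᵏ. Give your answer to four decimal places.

x̄ = 7.0000
Σ(xᵢ − x̄)² = 222.0000 ⇒ m₂ = 37.00000
Σ(xᵢ − x̄)⁴ = 23346.0000 ⇒ m₄ = 3891.00000
m₂² = 1369.00000
g2 = m₄/m₂² − 3 = 2.84222 − 3 ≈ -0.1578

-0.1578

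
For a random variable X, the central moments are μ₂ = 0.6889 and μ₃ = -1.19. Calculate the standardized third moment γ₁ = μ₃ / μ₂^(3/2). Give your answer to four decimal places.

σ = √μ₂ = √0.6889 = 0.83000
σ³ = μ₂^(3/2) = 0.57179
γ₁ = μ₃/σ³ = -1.19 / 0.57179 ≈ -2.0812

-2.0812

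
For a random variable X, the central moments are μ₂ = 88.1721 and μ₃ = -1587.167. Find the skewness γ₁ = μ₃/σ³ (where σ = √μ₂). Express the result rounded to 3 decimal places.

σ = √μ₂ = √88.1721 = 9.39000
σ³ = μ₂^(3/2) = 827.93602
γ₁ = μ₃/σ³ = -1587.167 / 827.93602 ≈ -1.917

-1.917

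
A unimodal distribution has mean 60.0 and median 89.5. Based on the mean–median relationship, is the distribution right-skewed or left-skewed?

left-skewed

mean − median = 60.0 − 89.5 = -29.5
mean < median ⇒ the longer tail is on the left ⇒ left-skewed (negatively skewed).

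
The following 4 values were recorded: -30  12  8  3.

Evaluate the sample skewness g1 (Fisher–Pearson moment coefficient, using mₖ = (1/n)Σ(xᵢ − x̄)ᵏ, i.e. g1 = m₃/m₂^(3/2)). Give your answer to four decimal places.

x̄ = (-30 + 12 + 8 + 3) / 4 = -1.7500
deviations (xᵢ − x̄): -28.2500, 13.7500, 9.7500, 4.7500
Σ(xᵢ − x̄)² = 1104.7500 ⇒ m₂ = 1104.7500/4 = 276.18750
Σ(xᵢ − x̄)³ = -18911.6250 ⇒ m₃ = -18911.6250/4 = -4727.90625
m₂^(3/2) = 276.18750^(1.5) = 4589.92964
g1 = m₃ / m₂^(3/2) = -4727.90625 / 4589.92964 ≈ -1.0301

-1.0301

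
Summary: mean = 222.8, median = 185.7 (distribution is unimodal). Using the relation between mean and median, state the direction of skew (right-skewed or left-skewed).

right-skewed

mean − median = 222.8 − 185.7 = 37.1
mean > median ⇒ the longer tail is on the right ⇒ right-skewed (positively skewed).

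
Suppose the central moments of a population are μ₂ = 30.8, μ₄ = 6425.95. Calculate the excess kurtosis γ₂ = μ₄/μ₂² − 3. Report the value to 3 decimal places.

3.774

μ₂² = 30.8² = 948.64000
μ₄/μ₂² = 6425.95 / 948.64000 = 6.77386
γ₂ = 6.77386 − 3 ≈ 3.774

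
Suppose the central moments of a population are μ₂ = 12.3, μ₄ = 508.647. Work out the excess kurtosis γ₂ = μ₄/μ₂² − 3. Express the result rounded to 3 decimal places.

0.362

μ₂² = 12.3² = 151.29000
μ₄/μ₂² = 508.647 / 151.29000 = 3.36207
γ₂ = 3.36207 − 3 ≈ 0.362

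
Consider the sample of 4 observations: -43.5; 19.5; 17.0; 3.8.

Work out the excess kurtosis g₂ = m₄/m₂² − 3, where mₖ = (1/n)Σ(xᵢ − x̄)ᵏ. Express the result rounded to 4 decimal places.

-0.8285

x̄ = -0.8000
Σ(xᵢ − x̄)² = 2573.3800 ⇒ m₂ = 643.34500
Σ(xᵢ − x̄)⁴ = 3595039.9234 ⇒ m₄ = 898759.98085
m₂² = 413892.78903
g₂ = m₄/m₂² − 3 = 2.17148 − 3 ≈ -0.8285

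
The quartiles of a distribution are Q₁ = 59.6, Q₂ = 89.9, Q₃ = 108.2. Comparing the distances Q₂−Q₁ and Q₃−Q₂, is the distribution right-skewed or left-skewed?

left-skewed

Q₂ − Q₁ = 30.3;  Q₃ − Q₂ = 18.3
Q₂ − Q₁ > Q₃ − Q₂ ⇒ the lower half is more spread out ⇒ left-skewed.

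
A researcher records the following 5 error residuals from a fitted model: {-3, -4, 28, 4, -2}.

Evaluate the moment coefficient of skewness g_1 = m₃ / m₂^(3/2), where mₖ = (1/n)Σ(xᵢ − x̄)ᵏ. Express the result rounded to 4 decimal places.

x̄ = (-3 - 4 + 28 + 4 - 2) / 5 = 4.6000
deviations (xᵢ − x̄): -7.6000, -8.6000, 23.4000, -0.6000, -6.6000
Σ(xᵢ − x̄)² = 723.2000 ⇒ m₂ = 723.2000/5 = 144.64000
Σ(xᵢ − x̄)³ = 11450.1600 ⇒ m₃ = 11450.1600/5 = 2290.03200
m₂^(3/2) = 144.64000^(1.5) = 1739.53279
g_1 = m₃ / m₂^(3/2) = 2290.03200 / 1739.53279 ≈ 1.3165

1.3165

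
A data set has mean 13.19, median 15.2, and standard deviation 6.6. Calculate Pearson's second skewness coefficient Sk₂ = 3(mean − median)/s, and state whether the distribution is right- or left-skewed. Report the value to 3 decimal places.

Sk₂ = 3(13.19 − 15.2) / 6.6 = 3 × -2.0100 / 6.6
    = -6.0300 / 6.6 ≈ -0.914
Sk₂ < 0 ⇒ mean < median ⇒ left-skewed (negative skew).

-0.914, left-skewed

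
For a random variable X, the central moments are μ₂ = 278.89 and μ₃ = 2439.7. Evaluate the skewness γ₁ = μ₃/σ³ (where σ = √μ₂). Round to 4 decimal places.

0.5238

σ = √μ₂ = √278.89 = 16.70000
σ³ = μ₂^(3/2) = 4657.46300
γ₁ = μ₃/σ³ = 2439.7 / 4657.46300 ≈ 0.5238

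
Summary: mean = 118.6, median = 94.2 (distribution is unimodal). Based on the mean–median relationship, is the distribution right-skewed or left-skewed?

right-skewed

mean − median = 118.6 − 94.2 = 24.4
mean > median ⇒ the longer tail is on the right ⇒ right-skewed (positively skewed).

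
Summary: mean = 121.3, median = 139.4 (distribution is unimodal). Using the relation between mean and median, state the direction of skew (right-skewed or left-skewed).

mean − median = 121.3 − 139.4 = -18.1
mean < median ⇒ the longer tail is on the left ⇒ left-skewed (negatively skewed).

left-skewed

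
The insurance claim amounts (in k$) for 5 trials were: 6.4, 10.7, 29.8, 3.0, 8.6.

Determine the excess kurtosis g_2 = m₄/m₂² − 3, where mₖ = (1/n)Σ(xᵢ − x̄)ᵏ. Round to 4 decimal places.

x̄ = 11.7000
Σ(xᵢ − x̄)² = 442.0000 ⇒ m₂ = 88.40000
Σ(xᵢ − x̄)⁴ = 113939.6884 ⇒ m₄ = 22787.93768
m₂² = 7814.56000
g_2 = m₄/m₂² − 3 = 2.91609 − 3 ≈ -0.0839

-0.0839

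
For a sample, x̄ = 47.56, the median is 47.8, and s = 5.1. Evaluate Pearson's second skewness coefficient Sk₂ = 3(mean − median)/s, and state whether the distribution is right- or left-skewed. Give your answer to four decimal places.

Sk₂ = 3(47.56 − 47.8) / 5.1 = 3 × -0.2400 / 5.1
    = -0.7200 / 5.1 ≈ -0.1412
Sk₂ < 0 ⇒ mean < median ⇒ left-skewed (negative skew).

-0.1412, left-skewed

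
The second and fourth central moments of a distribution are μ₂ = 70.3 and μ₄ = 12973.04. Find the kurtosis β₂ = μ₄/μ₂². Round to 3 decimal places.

μ₂² = 70.3² = 4942.09000
μ₄/μ₂² = 12973.04 / 4942.09000 = 2.62501
β₂ ≈ 2.625

2.625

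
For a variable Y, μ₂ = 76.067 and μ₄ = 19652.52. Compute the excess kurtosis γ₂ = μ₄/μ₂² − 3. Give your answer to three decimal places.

0.396

μ₂² = 76.067² = 5786.18849
μ₄/μ₂² = 19652.52 / 5786.18849 = 3.39645
γ₂ = 3.39645 − 3 ≈ 0.396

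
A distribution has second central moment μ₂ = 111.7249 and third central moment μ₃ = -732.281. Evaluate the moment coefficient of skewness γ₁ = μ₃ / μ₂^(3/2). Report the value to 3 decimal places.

-0.620

σ = √μ₂ = √111.7249 = 10.57000
σ³ = μ₂^(3/2) = 1180.93219
γ₁ = μ₃/σ³ = -732.281 / 1180.93219 ≈ -0.620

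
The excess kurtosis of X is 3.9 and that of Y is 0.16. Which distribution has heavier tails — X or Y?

Higher excess kurtosis ⇒ heavier tails relative to the normal distribution.
3.9 vs 0.16: the larger is 3.9, so X has heavier tails.

X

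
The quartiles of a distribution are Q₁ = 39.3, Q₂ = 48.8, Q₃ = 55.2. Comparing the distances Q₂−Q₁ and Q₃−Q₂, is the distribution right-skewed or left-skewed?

left-skewed

Q₂ − Q₁ = 9.5;  Q₃ − Q₂ = 6.4
Q₂ − Q₁ > Q₃ − Q₂ ⇒ the lower half is more spread out ⇒ left-skewed.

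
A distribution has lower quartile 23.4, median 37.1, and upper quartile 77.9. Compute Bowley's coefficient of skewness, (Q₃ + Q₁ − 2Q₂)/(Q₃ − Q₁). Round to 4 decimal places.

0.4972

numerator: Q₃ + Q₁ − 2Q₂ = 77.9 + 23.4 − 2×37.1 = 27.1000
denominator: Q₃ − Q₁ = 77.9 − 23.4 = 54.5000
Bowley skewness = 27.1000 / 54.5000 ≈ 0.4972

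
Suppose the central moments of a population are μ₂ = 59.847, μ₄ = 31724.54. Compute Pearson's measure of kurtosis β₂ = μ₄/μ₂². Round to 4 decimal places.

8.8575

μ₂² = 59.847² = 3581.66341
μ₄/μ₂² = 31724.54 / 3581.66341 = 8.85749
β₂ ≈ 8.8575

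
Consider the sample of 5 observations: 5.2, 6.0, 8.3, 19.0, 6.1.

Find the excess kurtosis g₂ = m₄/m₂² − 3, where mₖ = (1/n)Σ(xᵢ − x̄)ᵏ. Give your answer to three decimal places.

0.042

x̄ = 8.9200
Σ(xᵢ − x̄)² = 132.3080 ⇒ m₂ = 26.46160
Σ(xᵢ − x̄)⁴ = 10651.4498 ⇒ m₄ = 2130.28995
m₂² = 700.21627
g₂ = m₄/m₂² − 3 = 3.04233 − 3 ≈ 0.042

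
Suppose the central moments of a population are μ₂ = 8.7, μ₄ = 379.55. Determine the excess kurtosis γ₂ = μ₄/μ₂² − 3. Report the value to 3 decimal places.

2.015

μ₂² = 8.7² = 75.69000
μ₄/μ₂² = 379.55 / 75.69000 = 5.01453
γ₂ = 5.01453 − 3 ≈ 2.015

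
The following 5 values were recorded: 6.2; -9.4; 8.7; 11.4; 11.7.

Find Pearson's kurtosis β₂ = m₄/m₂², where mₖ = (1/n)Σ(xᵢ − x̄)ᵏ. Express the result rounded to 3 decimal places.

x̄ = 5.7200
Σ(xᵢ − x̄)² = 305.7480 ⇒ m₂ = 61.14960
Σ(xᵢ − x̄)⁴ = 54663.1271 ⇒ m₄ = 10932.62543
m₂² = 3739.27358
β₂ = m₄/m₂² = 10932.62543 / 3739.27358 ≈ 2.924

2.924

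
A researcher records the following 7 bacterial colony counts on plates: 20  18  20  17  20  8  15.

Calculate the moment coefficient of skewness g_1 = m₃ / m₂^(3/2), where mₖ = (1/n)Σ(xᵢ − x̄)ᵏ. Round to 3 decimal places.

x̄ = (20 + 18 + 20 + 17 + 20 + 8 + 15) / 7 = 16.8571
deviations (xᵢ − x̄): 3.1429, 1.1429, 3.1429, 0.1429, 3.1429, -8.8571, -1.8571
Σ(xᵢ − x̄)² = 112.8571 ⇒ m₂ = 112.8571/7 = 16.12245
Σ(xᵢ − x̄)³ = -606.6122 ⇒ m₃ = -606.6122/7 = -86.65889
m₂^(3/2) = 16.12245^(1.5) = 64.73610
g_1 = m₃ / m₂^(3/2) = -86.65889 / 64.73610 ≈ -1.339

-1.339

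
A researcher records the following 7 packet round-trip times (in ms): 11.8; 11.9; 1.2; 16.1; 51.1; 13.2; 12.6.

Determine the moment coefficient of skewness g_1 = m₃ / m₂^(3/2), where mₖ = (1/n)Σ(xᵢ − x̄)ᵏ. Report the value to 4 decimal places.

1.6396

x̄ = (11.8 + 11.9 + 1.2 + 16.1 + 51.1 + 13.2 + 12.6) / 7 = 16.8429
deviations (xᵢ − x̄): -5.0429, -4.9429, -15.6429, -0.7429, 34.2571, -3.6429, -4.2429
Σ(xᵢ − x̄)² = 1499.9371 ⇒ m₂ = 1499.9371/7 = 214.27673
Σ(xᵢ − x̄)³ = 36000.6054 ⇒ m₃ = 36000.6054/7 = 5142.94363
m₂^(3/2) = 214.27673^(1.5) = 3136.62449
g_1 = m₃ / m₂^(3/2) = 5142.94363 / 3136.62449 ≈ 1.6396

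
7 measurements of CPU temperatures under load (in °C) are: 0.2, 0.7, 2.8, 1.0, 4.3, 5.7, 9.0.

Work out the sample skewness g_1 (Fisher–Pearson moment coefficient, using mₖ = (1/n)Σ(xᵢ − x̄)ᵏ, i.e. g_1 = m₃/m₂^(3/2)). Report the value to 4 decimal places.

x̄ = (0.2 + 0.7 + 2.8 + 1.0 + 4.3 + 5.7 + 9.0) / 7 = 3.3857
deviations (xᵢ − x̄): -3.1857, -2.6857, -0.5857, -2.3857, 0.9143, 2.3143, 5.6143
Σ(xᵢ − x̄)² = 61.1086 ⇒ m₂ = 61.1086/7 = 8.72980
Σ(xᵢ − x̄)³ = 124.6400 ⇒ m₃ = 124.6400/7 = 17.80571
m₂^(3/2) = 8.72980^(1.5) = 25.79325
g_1 = m₃ / m₂^(3/2) = 17.80571 / 25.79325 ≈ 0.6903

0.6903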